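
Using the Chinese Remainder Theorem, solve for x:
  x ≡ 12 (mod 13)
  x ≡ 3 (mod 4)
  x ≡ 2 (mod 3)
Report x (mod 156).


Moduli 13, 4, 3 are pairwise coprime; by CRT there is a unique solution modulo M = 13 · 4 · 3 = 156.
Solve pairwise, accumulating the modulus:
  Start with x ≡ 12 (mod 13).
  Combine with x ≡ 3 (mod 4): since gcd(13, 4) = 1, we get a unique residue mod 52.
    Write x = 12 + 13·t and substitute into x ≡ 3 (mod 4): 13·t ≡ 3 − 12 = -9 (mod 4).
    Reduce coefficients mod 4: 1·t ≡ 3 (mod 4).
    So t ≡ 3 (mod 4).
    Then x = 12 + 13·3 = 51, valid modulo lcm(13, 4) = 52: x ≡ 51 (mod 52).
  Combine with x ≡ 2 (mod 3): since gcd(52, 3) = 1, we get a unique residue mod 156.
    Write x = 51 + 52·t and substitute into x ≡ 2 (mod 3): 52·t ≡ 2 − 51 = -49 (mod 3).
    Reduce coefficients mod 3: 1·t ≡ 2 (mod 3).
    So t ≡ 2 (mod 3).
    Then x = 51 + 52·2 = 155, valid modulo lcm(52, 3) = 156: x ≡ 155 (mod 156).
Verify: 155 mod 13 = 12 ✓, 155 mod 4 = 3 ✓, 155 mod 3 = 2 ✓.

x ≡ 155 (mod 156).


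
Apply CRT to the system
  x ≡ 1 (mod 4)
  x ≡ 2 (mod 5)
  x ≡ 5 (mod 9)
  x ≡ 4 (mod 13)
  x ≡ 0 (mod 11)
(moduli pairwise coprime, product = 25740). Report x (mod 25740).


Product of moduli M = 4 · 5 · 9 · 13 · 11 = 25740.
Merge one congruence at a time:
  Start: x ≡ 1 (mod 4).
  Combine with x ≡ 2 (mod 5); new modulus lcm = 20.
    Write x = 1 + 4·t and substitute into x ≡ 2 (mod 5): 4·t ≡ 2 − 1 = 1 (mod 5).
    The inverse of 4 mod 5 is 4 (since 4·4 = 16 = 3·5 + 1), so t ≡ 4·1 = 4 ≡ 4 (mod 5).
    Then x = 1 + 4·4 = 17, valid modulo lcm(4, 5) = 20: x ≡ 17 (mod 20).
  Combine with x ≡ 5 (mod 9); new modulus lcm = 180.
    Write x = 17 + 20·t and substitute into x ≡ 5 (mod 9): 20·t ≡ 5 − 17 = -12 (mod 9).
    Reduce coefficients mod 9: 2·t ≡ 6 (mod 9).
    The inverse of 2 mod 9 is 5 (since 2·5 = 10 = 1·9 + 1), so t ≡ 5·6 = 30 ≡ 3 (mod 9).
    Then x = 17 + 20·3 = 77, valid modulo lcm(20, 9) = 180: x ≡ 77 (mod 180).
  Combine with x ≡ 4 (mod 13); new modulus lcm = 2340.
    Write x = 77 + 180·t and substitute into x ≡ 4 (mod 13): 180·t ≡ 4 − 77 = -73 (mod 13).
    Reduce coefficients mod 13: 11·t ≡ 5 (mod 13).
    The inverse of 11 mod 13 is 6 (since 11·6 = 66 = 5·13 + 1), so t ≡ 6·5 = 30 ≡ 4 (mod 13).
    Then x = 77 + 180·4 = 797, valid modulo lcm(180, 13) = 2340: x ≡ 797 (mod 2340).
  Combine with x ≡ 0 (mod 11); new modulus lcm = 25740.
    Write x = 797 + 2340·t and substitute into x ≡ 0 (mod 11): 2340·t ≡ 0 − 797 = -797 (mod 11).
    Reduce coefficients mod 11: 8·t ≡ 6 (mod 11).
    The inverse of 8 mod 11 is 7 (since 8·7 = 56 = 5·11 + 1), so t ≡ 7·6 = 42 ≡ 9 (mod 11).
    Then x = 797 + 2340·9 = 21857, valid modulo lcm(2340, 11) = 25740: x ≡ 21857 (mod 25740).
Verify against each original: 21857 mod 4 = 1, 21857 mod 5 = 2, 21857 mod 9 = 5, 21857 mod 13 = 4, 21857 mod 11 = 0.

x ≡ 21857 (mod 25740).


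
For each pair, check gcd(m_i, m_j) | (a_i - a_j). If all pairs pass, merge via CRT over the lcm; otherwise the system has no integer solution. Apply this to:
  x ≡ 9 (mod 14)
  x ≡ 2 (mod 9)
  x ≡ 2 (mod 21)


Moduli 14, 9, 21 are not pairwise coprime, so CRT works modulo lcm(m_i) when all pairwise compatibility conditions hold.
Pairwise compatibility: gcd(m_i, m_j) must divide a_i - a_j for every pair.
Merge one congruence at a time:
  Start: x ≡ 9 (mod 14).
  Combine with x ≡ 2 (mod 9): gcd(14, 9) = 1; 2 - 9 = -7, which IS divisible by 1, so compatible.
    Write x = 9 + 14·t and substitute into x ≡ 2 (mod 9): 14·t ≡ 2 − 9 = -7 (mod 9).
    Reduce coefficients mod 9: 5·t ≡ 2 (mod 9).
    The inverse of 5 mod 9 is 2 (since 5·2 = 10 = 1·9 + 1), so t ≡ 2·2 = 4 ≡ 4 (mod 9).
    Then x = 9 + 14·4 = 65, valid modulo lcm(14, 9) = 126: x ≡ 65 (mod 126).
  Combine with x ≡ 2 (mod 21): gcd(126, 21) = 21; 2 - 65 = -63, which IS divisible by 21, so compatible.
    Write x = 65 + 126·t and substitute into x ≡ 2 (mod 21): 126·t ≡ 2 − 65 = -63 (mod 21).
    Divide the congruence (and modulus) by g = 21: 6·t ≡ -3 (mod 1).
    Modulo 1 every t works; take t = 0.
    Then x = 65 + 126·0 = 65, valid modulo lcm(126, 21) = 126: x ≡ 65 (mod 126).
Verify: 65 mod 14 = 9, 65 mod 9 = 2, 65 mod 21 = 2.

x ≡ 65 (mod 126).


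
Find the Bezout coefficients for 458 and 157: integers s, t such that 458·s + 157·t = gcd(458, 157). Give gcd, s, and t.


Euclidean algorithm on (458, 157) — divide until remainder is 0:
  458 = 2 · 157 + 144
  157 = 1 · 144 + 13
  144 = 11 · 13 + 1
  13 = 13 · 1 + 0
gcd(458, 157) = 1.
Track Bezout coefficients alongside the remainders: start with r₀ = 458 = a·1 + b·0 (s = 1, t = 0) and r₁ = 157 = a·0 + b·1 (s = 0, t = 1); each new remainder r_{k+1} = r_{k-1} − q_k·r_k inherits s_{k+1} = s_{k-1} − q_k·s_k, t_{k+1} = t_{k-1} − q_k·t_k, so r_k = a·s_k + b·t_k at every step:
  q = 2: r = 144, s = 1 − 2·0 = 1, t = 0 − 2·1 = -2  (check: 458·1 + 157·(-2) = 144)
  q = 1: r = 13, s = 0 − 1·1 = -1, t = 1 − 1·(-2) = 3  (check: 458·(-1) + 157·3 = 13)
  q = 11: r = 1, s = 1 − 11·(-1) = 12, t = -2 − 11·3 = -35  (check: 458·12 + 157·(-35) = 1)
The row with r = 1 (the gcd) gives the Bezout coefficients s = 12, t = -35.
Result: 458 · (12) + 157 · (-35) = 1.

gcd(458, 157) = 1; s = 12, t = -35 (check: 458·12 + 157·(-35) = 1).


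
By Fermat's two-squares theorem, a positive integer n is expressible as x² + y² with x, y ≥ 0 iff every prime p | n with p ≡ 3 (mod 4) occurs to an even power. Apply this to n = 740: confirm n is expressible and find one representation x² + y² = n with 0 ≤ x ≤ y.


Step 1: Factor n = 740 = 2^2 · 5 · 37.
Step 2: Check the mod-4 condition on each prime factor: 2 = 2 (special); 5 ≡ 1 (mod 4), exponent 1; 37 ≡ 1 (mod 4), exponent 1.
All primes ≡ 3 (mod 4) appear to even exponent (or don't appear), so by the two-squares theorem n IS expressible as a sum of two squares.
Step 3: Build a representation. Group n = k² · m with k = 2 and m = 5 · 37 = 185 (a product of primes ≡ 1 (mod 4)); a representation of m scales to one of n via (k·x)² + (k·y)² = k²(x² + y²). Each prime p ≡ 1 (mod 4) is itself a sum of two squares; find a² by testing p − a² for a perfect square:
  5: 5 − 1² = 4 = 2² ⇒ 5 = 1² + 2².
  37: 37 − 1² = 36 = 6² ⇒ 37 = 1² + 6².
  Combine using the Brahmagupta–Fibonacci identity (a² + b²)(c² + d²) = (ac − bd)² + (ad + bc)² = (ac + bd)² + (ad − bc)²:
  5 · 37 = 185: from (1² + 2²)(1² + 6²), take (1·1 − 2·6, 1·6 + 2·1) = (1 − 12, 6 + 2) = (-11, 8); dropping signs (only squares matter) gives (11, 8); check 11² + 8² = 121 + 64 = 185 ✓.
  Scale by k = 2: (2·11, 2·8) = (22, 16).
Step 4: Order so x ≤ y and verify: 16² + 22² = 256 + 484 = 740 = n. ✓

n = 740 = 16² + 22² (one valid representation with x ≤ y).


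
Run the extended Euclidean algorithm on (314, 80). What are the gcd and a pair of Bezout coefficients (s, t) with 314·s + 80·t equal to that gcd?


Euclidean algorithm on (314, 80) — divide until remainder is 0:
  314 = 3 · 80 + 74
  80 = 1 · 74 + 6
  74 = 12 · 6 + 2
  6 = 3 · 2 + 0
gcd(314, 80) = 2.
Track Bezout coefficients alongside the remainders: start with r₀ = 314 = a·1 + b·0 (s = 1, t = 0) and r₁ = 80 = a·0 + b·1 (s = 0, t = 1); each new remainder r_{k+1} = r_{k-1} − q_k·r_k inherits s_{k+1} = s_{k-1} − q_k·s_k, t_{k+1} = t_{k-1} − q_k·t_k, so r_k = a·s_k + b·t_k at every step:
  q = 3: r = 74, s = 1 − 3·0 = 1, t = 0 − 3·1 = -3  (check: 314·1 + 80·(-3) = 74)
  q = 1: r = 6, s = 0 − 1·1 = -1, t = 1 − 1·(-3) = 4  (check: 314·(-1) + 80·4 = 6)
  q = 12: r = 2, s = 1 − 12·(-1) = 13, t = -3 − 12·4 = -51  (check: 314·13 + 80·(-51) = 2)
The row with r = 2 (the gcd) gives the Bezout coefficients s = 13, t = -51.
Result: 314 · (13) + 80 · (-51) = 2.

gcd(314, 80) = 2; s = 13, t = -51 (check: 314·13 + 80·(-51) = 2).


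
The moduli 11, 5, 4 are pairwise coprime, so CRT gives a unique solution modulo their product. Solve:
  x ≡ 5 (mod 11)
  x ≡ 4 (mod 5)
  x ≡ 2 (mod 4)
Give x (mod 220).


Moduli 11, 5, 4 are pairwise coprime; by CRT there is a unique solution modulo M = 11 · 5 · 4 = 220.
Solve pairwise, accumulating the modulus:
  Start with x ≡ 5 (mod 11).
  Combine with x ≡ 4 (mod 5): since gcd(11, 5) = 1, we get a unique residue mod 55.
    Write x = 5 + 11·t and substitute into x ≡ 4 (mod 5): 11·t ≡ 4 − 5 = -1 (mod 5).
    Reduce coefficients mod 5: 1·t ≡ 4 (mod 5).
    So t ≡ 4 (mod 5).
    Then x = 5 + 11·4 = 49, valid modulo lcm(11, 5) = 55: x ≡ 49 (mod 55).
  Combine with x ≡ 2 (mod 4): since gcd(55, 4) = 1, we get a unique residue mod 220.
    Write x = 49 + 55·t and substitute into x ≡ 2 (mod 4): 55·t ≡ 2 − 49 = -47 (mod 4).
    Reduce coefficients mod 4: 3·t ≡ 1 (mod 4).
    The inverse of 3 mod 4 is 3 (since 3·3 = 9 = 2·4 + 1), so t ≡ 3·1 = 3 ≡ 3 (mod 4).
    Then x = 49 + 55·3 = 214, valid modulo lcm(55, 4) = 220: x ≡ 214 (mod 220).
Verify: 214 mod 11 = 5 ✓, 214 mod 5 = 4 ✓, 214 mod 4 = 2 ✓.

x ≡ 214 (mod 220).


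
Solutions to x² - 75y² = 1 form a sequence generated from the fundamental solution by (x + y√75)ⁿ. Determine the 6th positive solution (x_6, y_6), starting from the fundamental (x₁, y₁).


Step 1: Find the fundamental solution (x₁, y₁) of x² - 75y² = 1.
  Expand √75 as a continued fraction. a₀ = ⌊√75⌋ = 8; iterate m_{k+1} = d_k·a_k − m_k, d_{k+1} = (75 − m_{k+1}²)/d_k, a_{k+1} = ⌊(a₀ + m_{k+1})/d_{k+1}⌋ (starting m₀ = 0, d₀ = 1), with convergents p_k = a_k·p_{k-1} + p_{k-2}, q_k = a_k·q_{k-1} + q_{k-2} (p₋₁ = 1, q₋₁ = 0):
  k = 0: a₀ = 8; p₀/q₀ = 8/1; p₀² − 75·q₀² = 64 − 75 = -11.
  k = 1: m = 8, d = 11, a = ⌊(8 + 8)/11⌋ = 1; p/q = (1·8 + 1)/(1·1 + 0) = 9/1; p² − 75·q² = 81 − 75 = 6.
  k = 2: m = 3, d = 6, a = ⌊(8 + 3)/6⌋ = 1; p/q = (1·9 + 8)/(1·1 + 1) = 17/2; p² − 75·q² = 289 − 300 = -11.
  k = 3: m = 3, d = 11, a = ⌊(8 + 3)/11⌋ = 1; p/q = (1·17 + 9)/(1·2 + 1) = 26/3; p² − 75·q² = 676 − 675 = 1.
  The first convergent with p² − 75·q² = 1 gives the fundamental solution (x₁, y₁) = (26, 3).
Step 2: Apply the recurrence (x_{n+1}, y_{n+1}) = (x₁x_n + 75y₁y_n, x₁y_n + y₁x_n) repeatedly.
  From (x_1, y_1) = (26, 3): x_2 = 26·26 + 75·3·3 = 1351; y_2 = 26·3 + 3·26 = 156.
  From (x_2, y_2) = (1351, 156): x_3 = 26·1351 + 75·3·156 = 70226; y_3 = 26·156 + 3·1351 = 8109.
  From (x_3, y_3) = (70226, 8109): x_4 = 26·70226 + 75·3·8109 = 3650401; y_4 = 26·8109 + 3·70226 = 421512.
  From (x_4, y_4) = (3650401, 421512): x_5 = 26·3650401 + 75·3·421512 = 189750626; y_5 = 26·421512 + 3·3650401 = 21910515.
  From (x_5, y_5) = (189750626, 21910515): x_6 = 26·189750626 + 75·3·21910515 = 9863382151; y_6 = 26·21910515 + 3·189750626 = 1138925268.
Step 3: Verify x_6² - 75·y_6² = 97286307456665386801 - 97286307456665386800 = 1 (should be 1). ✓

(x_1, y_1) = (26, 3); (x_6, y_6) = (9863382151, 1138925268).


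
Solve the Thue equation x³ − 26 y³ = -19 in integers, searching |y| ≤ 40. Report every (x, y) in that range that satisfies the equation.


The equation is x³ - 26y³ = -19. For fixed y, x³ = 26·y³ − 19, so a solution requires the RHS to be a perfect cube.
Strategy: iterate y from -40 to 40, compute RHS = 26·y³ − 19, and check whether it is a (positive or negative) perfect cube.
Check small values of y:
  y = 0: RHS = -19 is not a perfect cube.
  y = 1: RHS = 7 is not a perfect cube.
  y = -1: RHS = -45 is not a perfect cube.
  y = 2: RHS = 189 is not a perfect cube.
  y = -2: RHS = -227 is not a perfect cube.
  y = 3: RHS = 683 is not a perfect cube.
  y = -3: RHS = -721 is not a perfect cube.
Continuing the search up to |y| = 40 finds no solutions either.
No (x, y) in the scanned range satisfies the equation.

No integer solutions with |y| ≤ 40.


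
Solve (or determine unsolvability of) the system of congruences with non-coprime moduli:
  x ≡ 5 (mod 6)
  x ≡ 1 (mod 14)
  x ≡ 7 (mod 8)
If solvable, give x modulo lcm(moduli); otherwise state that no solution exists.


Moduli 6, 14, 8 are not pairwise coprime, so CRT works modulo lcm(m_i) when all pairwise compatibility conditions hold.
Pairwise compatibility: gcd(m_i, m_j) must divide a_i - a_j for every pair.
Merge one congruence at a time:
  Start: x ≡ 5 (mod 6).
  Combine with x ≡ 1 (mod 14): gcd(6, 14) = 2; 1 - 5 = -4, which IS divisible by 2, so compatible.
    Write x = 5 + 6·t and substitute into x ≡ 1 (mod 14): 6·t ≡ 1 − 5 = -4 (mod 14).
    Divide the congruence (and modulus) by g = 2: 3·t ≡ -2 (mod 7).
    Reduce coefficients mod 7: 3·t ≡ 5 (mod 7).
    The inverse of 3 mod 7 is 5 (since 3·5 = 15 = 2·7 + 1), so t ≡ 5·5 = 25 ≡ 4 (mod 7).
    Then x = 5 + 6·4 = 29, valid modulo lcm(6, 14) = 42: x ≡ 29 (mod 42).
  Combine with x ≡ 7 (mod 8): gcd(42, 8) = 2; 7 - 29 = -22, which IS divisible by 2, so compatible.
    Write x = 29 + 42·t and substitute into x ≡ 7 (mod 8): 42·t ≡ 7 − 29 = -22 (mod 8).
    Divide the congruence (and modulus) by g = 2: 21·t ≡ -11 (mod 4).
    Reduce coefficients mod 4: 1·t ≡ 1 (mod 4).
    So t ≡ 1 (mod 4).
    Then x = 29 + 42·1 = 71, valid modulo lcm(42, 8) = 168: x ≡ 71 (mod 168).
Verify: 71 mod 6 = 5, 71 mod 14 = 1, 71 mod 8 = 7.

x ≡ 71 (mod 168).


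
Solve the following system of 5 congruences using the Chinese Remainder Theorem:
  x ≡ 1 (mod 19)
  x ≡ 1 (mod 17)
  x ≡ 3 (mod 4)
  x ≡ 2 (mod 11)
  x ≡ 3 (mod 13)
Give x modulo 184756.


Product of moduli M = 19 · 17 · 4 · 11 · 13 = 184756.
Merge one congruence at a time:
  Start: x ≡ 1 (mod 19).
  Combine with x ≡ 1 (mod 17); new modulus lcm = 323.
    Write x = 1 + 19·t and substitute into x ≡ 1 (mod 17): 19·t ≡ 1 − 1 = 0 (mod 17).
    Reduce coefficients mod 17: 2·t ≡ 0 (mod 17).
    The inverse of 2 mod 17 is 9 (since 2·9 = 18 = 1·17 + 1), so t ≡ 9·0 = 0 ≡ 0 (mod 17).
    Then x = 1 + 19·0 = 1, valid modulo lcm(19, 17) = 323: x ≡ 1 (mod 323).
  Combine with x ≡ 3 (mod 4); new modulus lcm = 1292.
    Write x = 1 + 323·t and substitute into x ≡ 3 (mod 4): 323·t ≡ 3 − 1 = 2 (mod 4).
    Reduce coefficients mod 4: 3·t ≡ 2 (mod 4).
    The inverse of 3 mod 4 is 3 (since 3·3 = 9 = 2·4 + 1), so t ≡ 3·2 = 6 ≡ 2 (mod 4).
    Then x = 1 + 323·2 = 647, valid modulo lcm(323, 4) = 1292: x ≡ 647 (mod 1292).
  Combine with x ≡ 2 (mod 11); new modulus lcm = 14212.
    Write x = 647 + 1292·t and substitute into x ≡ 2 (mod 11): 1292·t ≡ 2 − 647 = -645 (mod 11).
    Reduce coefficients mod 11: 5·t ≡ 4 (mod 11).
    The inverse of 5 mod 11 is 9 (since 5·9 = 45 = 4·11 + 1), so t ≡ 9·4 = 36 ≡ 3 (mod 11).
    Then x = 647 + 1292·3 = 4523, valid modulo lcm(1292, 11) = 14212: x ≡ 4523 (mod 14212).
  Combine with x ≡ 3 (mod 13); new modulus lcm = 184756.
    Write x = 4523 + 14212·t and substitute into x ≡ 3 (mod 13): 14212·t ≡ 3 − 4523 = -4520 (mod 13).
    Reduce coefficients mod 13: 3·t ≡ 4 (mod 13).
    The inverse of 3 mod 13 is 9 (since 3·9 = 27 = 2·13 + 1), so t ≡ 9·4 = 36 ≡ 10 (mod 13).
    Then x = 4523 + 14212·10 = 146643, valid modulo lcm(14212, 13) = 184756: x ≡ 146643 (mod 184756).
Verify against each original: 146643 mod 19 = 1, 146643 mod 17 = 1, 146643 mod 4 = 3, 146643 mod 11 = 2, 146643 mod 13 = 3.

x ≡ 146643 (mod 184756).


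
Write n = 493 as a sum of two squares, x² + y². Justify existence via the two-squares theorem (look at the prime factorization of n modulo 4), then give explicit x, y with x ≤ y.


Step 1: Factor n = 493 = 17 · 29.
Step 2: Check the mod-4 condition on each prime factor: 17 ≡ 1 (mod 4), exponent 1; 29 ≡ 1 (mod 4), exponent 1.
All primes ≡ 3 (mod 4) appear to even exponent (or don't appear), so by the two-squares theorem n IS expressible as a sum of two squares.
Step 3: Build a representation. Here n = 17 · 29 is a product of primes ≡ 1 (mod 4). Each prime p ≡ 1 (mod 4) is itself a sum of two squares; find a² by testing p − a² for a perfect square:
  17: 17 − 1² = 16 = 4² ⇒ 17 = 1² + 4².
  29: 29 − 1² = 28, 29 − 2² = 25 = 5² ⇒ 29 = 2² + 5².
  Combine using the Brahmagupta–Fibonacci identity (a² + b²)(c² + d²) = (ac − bd)² + (ad + bc)² = (ac + bd)² + (ad − bc)²:
  17 · 29 = 493: from (1² + 4²)(2² + 5²), take (1·2 − 4·5, 1·5 + 4·2) = (2 − 20, 5 + 8) = (-18, 13); dropping signs (only squares matter) gives (18, 13); check 18² + 13² = 324 + 169 = 493 ✓.
Step 4: Order so x ≤ y and verify: 13² + 18² = 169 + 324 = 493 = n. ✓

n = 493 = 13² + 18² (one valid representation with x ≤ y).


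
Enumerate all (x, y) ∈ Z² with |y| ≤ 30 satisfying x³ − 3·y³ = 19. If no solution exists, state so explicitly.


The equation is x³ - 3y³ = 19. For fixed y, x³ = 3·y³ + 19, so a solution requires the RHS to be a perfect cube.
Strategy: iterate y from -30 to 30, compute RHS = 3·y³ + 19, and check whether it is a (positive or negative) perfect cube.
Check small values of y:
  y = 0: RHS = 19 is not a perfect cube.
  y = 1: RHS = 22 is not a perfect cube.
  y = -1: RHS = 16 is not a perfect cube.
  y = 2: RHS = 43 is not a perfect cube.
  y = -2: RHS = -5 is not a perfect cube.
  y = 3: RHS = 100 is not a perfect cube.
  y = -3: RHS = -62 is not a perfect cube.
Continuing the search up to |y| = 30 finds no solutions either.
No (x, y) in the scanned range satisfies the equation.

No integer solutions with |y| ≤ 30.


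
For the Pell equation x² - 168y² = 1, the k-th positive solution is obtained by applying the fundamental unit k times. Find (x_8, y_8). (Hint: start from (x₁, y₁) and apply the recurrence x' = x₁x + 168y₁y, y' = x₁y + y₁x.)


Step 1: Find the fundamental solution (x₁, y₁) of x² - 168y² = 1.
  Expand √168 as a continued fraction. a₀ = ⌊√168⌋ = 12; iterate m_{k+1} = d_k·a_k − m_k, d_{k+1} = (168 − m_{k+1}²)/d_k, a_{k+1} = ⌊(a₀ + m_{k+1})/d_{k+1}⌋ (starting m₀ = 0, d₀ = 1), with convergents p_k = a_k·p_{k-1} + p_{k-2}, q_k = a_k·q_{k-1} + q_{k-2} (p₋₁ = 1, q₋₁ = 0):
  k = 0: a₀ = 12; p₀/q₀ = 12/1; p₀² − 168·q₀² = 144 − 168 = -24.
  k = 1: m = 12, d = 24, a = ⌊(12 + 12)/24⌋ = 1; p/q = (1·12 + 1)/(1·1 + 0) = 13/1; p² − 168·q² = 169 − 168 = 1.
  The first convergent with p² − 168·q² = 1 gives the fundamental solution (x₁, y₁) = (13, 1).
Step 2: Apply the recurrence (x_{n+1}, y_{n+1}) = (x₁x_n + 168y₁y_n, x₁y_n + y₁x_n) repeatedly.
  From (x_1, y_1) = (13, 1): x_2 = 13·13 + 168·1·1 = 337; y_2 = 13·1 + 1·13 = 26.
  From (x_2, y_2) = (337, 26): x_3 = 13·337 + 168·1·26 = 8749; y_3 = 13·26 + 1·337 = 675.
  From (x_3, y_3) = (8749, 675): x_4 = 13·8749 + 168·1·675 = 227137; y_4 = 13·675 + 1·8749 = 17524.
  From (x_4, y_4) = (227137, 17524): x_5 = 13·227137 + 168·1·17524 = 5896813; y_5 = 13·17524 + 1·227137 = 454949.
  From (x_5, y_5) = (5896813, 454949): x_6 = 13·5896813 + 168·1·454949 = 153090001; y_6 = 13·454949 + 1·5896813 = 11811150.
  From (x_6, y_6) = (153090001, 11811150): x_7 = 13·153090001 + 168·1·11811150 = 3974443213; y_7 = 13·11811150 + 1·153090001 = 306634951.
  From (x_7, y_7) = (3974443213, 306634951): x_8 = 13·3974443213 + 168·1·306634951 = 103182433537; y_8 = 13·306634951 + 1·3974443213 = 7960697576.
Step 3: Verify x_8² - 168·y_8² = 10646614590617422330369 - 10646614590617422330368 = 1 (should be 1). ✓

(x_1, y_1) = (13, 1); (x_8, y_8) = (103182433537, 7960697576).


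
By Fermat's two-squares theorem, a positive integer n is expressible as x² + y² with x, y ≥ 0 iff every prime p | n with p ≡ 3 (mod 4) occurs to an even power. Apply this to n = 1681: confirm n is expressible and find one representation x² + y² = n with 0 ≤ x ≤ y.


Step 1: Factor n = 1681 = 41^2.
Step 2: Check the mod-4 condition on each prime factor: 41 ≡ 1 (mod 4), exponent 2.
All primes ≡ 3 (mod 4) appear to even exponent (or don't appear), so by the two-squares theorem n IS expressible as a sum of two squares.
Step 3: Build a representation. Here n = 41 · 41 is a product of primes ≡ 1 (mod 4). Each prime p ≡ 1 (mod 4) is itself a sum of two squares; find a² by testing p − a² for a perfect square:
  41: 41 − 1² = 40, 41 − 2² = 37, 41 − 3² = 32, 41 − 4² = 25 = 5² ⇒ 41 = 4² + 5².
  Combine using the Brahmagupta–Fibonacci identity (a² + b²)(c² + d²) = (ac − bd)² + (ad + bc)² = (ac + bd)² + (ad − bc)²:
  41 · 41 = 1681: from (4² + 5²)(4² + 5²), take (4·4 − 5·5, 4·5 + 5·4) = (16 − 25, 20 + 20) = (-9, 40); dropping signs (only squares matter) gives (9, 40); check 9² + 40² = 81 + 1600 = 1681 ✓.
Step 4: Order so x ≤ y and verify: 9² + 40² = 81 + 1600 = 1681 = n. ✓

n = 1681 = 9² + 40² (one valid representation with x ≤ y).


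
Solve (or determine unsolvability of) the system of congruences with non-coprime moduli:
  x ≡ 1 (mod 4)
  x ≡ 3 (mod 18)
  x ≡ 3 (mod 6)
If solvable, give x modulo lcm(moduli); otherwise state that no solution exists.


Moduli 4, 18, 6 are not pairwise coprime, so CRT works modulo lcm(m_i) when all pairwise compatibility conditions hold.
Pairwise compatibility: gcd(m_i, m_j) must divide a_i - a_j for every pair.
Merge one congruence at a time:
  Start: x ≡ 1 (mod 4).
  Combine with x ≡ 3 (mod 18): gcd(4, 18) = 2; 3 - 1 = 2, which IS divisible by 2, so compatible.
    Write x = 1 + 4·t and substitute into x ≡ 3 (mod 18): 4·t ≡ 3 − 1 = 2 (mod 18).
    Divide the congruence (and modulus) by g = 2: 2·t ≡ 1 (mod 9).
    The inverse of 2 mod 9 is 5 (since 2·5 = 10 = 1·9 + 1), so t ≡ 5·1 = 5 ≡ 5 (mod 9).
    Then x = 1 + 4·5 = 21, valid modulo lcm(4, 18) = 36: x ≡ 21 (mod 36).
  Combine with x ≡ 3 (mod 6): gcd(36, 6) = 6; 3 - 21 = -18, which IS divisible by 6, so compatible.
    Write x = 21 + 36·t and substitute into x ≡ 3 (mod 6): 36·t ≡ 3 − 21 = -18 (mod 6).
    Divide the congruence (and modulus) by g = 6: 6·t ≡ -3 (mod 1).
    Modulo 1 every t works; take t = 0.
    Then x = 21 + 36·0 = 21, valid modulo lcm(36, 6) = 36: x ≡ 21 (mod 36).
Verify: 21 mod 4 = 1, 21 mod 18 = 3, 21 mod 6 = 3.

x ≡ 21 (mod 36).


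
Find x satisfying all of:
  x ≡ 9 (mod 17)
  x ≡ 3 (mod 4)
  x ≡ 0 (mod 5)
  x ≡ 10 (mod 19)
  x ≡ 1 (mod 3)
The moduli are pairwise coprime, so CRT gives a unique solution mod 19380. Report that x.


Product of moduli M = 17 · 4 · 5 · 19 · 3 = 19380.
Merge one congruence at a time:
  Start: x ≡ 9 (mod 17).
  Combine with x ≡ 3 (mod 4); new modulus lcm = 68.
    Write x = 9 + 17·t and substitute into x ≡ 3 (mod 4): 17·t ≡ 3 − 9 = -6 (mod 4).
    Reduce coefficients mod 4: 1·t ≡ 2 (mod 4).
    So t ≡ 2 (mod 4).
    Then x = 9 + 17·2 = 43, valid modulo lcm(17, 4) = 68: x ≡ 43 (mod 68).
  Combine with x ≡ 0 (mod 5); new modulus lcm = 340.
    Write x = 43 + 68·t and substitute into x ≡ 0 (mod 5): 68·t ≡ 0 − 43 = -43 (mod 5).
    Reduce coefficients mod 5: 3·t ≡ 2 (mod 5).
    The inverse of 3 mod 5 is 2 (since 3·2 = 6 = 1·5 + 1), so t ≡ 2·2 = 4 ≡ 4 (mod 5).
    Then x = 43 + 68·4 = 315, valid modulo lcm(68, 5) = 340: x ≡ 315 (mod 340).
  Combine with x ≡ 10 (mod 19); new modulus lcm = 6460.
    Write x = 315 + 340·t and substitute into x ≡ 10 (mod 19): 340·t ≡ 10 − 315 = -305 (mod 19).
    Reduce coefficients mod 19: 17·t ≡ 18 (mod 19).
    The inverse of 17 mod 19 is 9 (since 17·9 = 153 = 8·19 + 1), so t ≡ 9·18 = 162 ≡ 10 (mod 19).
    Then x = 315 + 340·10 = 3715, valid modulo lcm(340, 19) = 6460: x ≡ 3715 (mod 6460).
  Combine with x ≡ 1 (mod 3); new modulus lcm = 19380.
    Write x = 3715 + 6460·t and substitute into x ≡ 1 (mod 3): 6460·t ≡ 1 − 3715 = -3714 (mod 3).
    Reduce coefficients mod 3: 1·t ≡ 0 (mod 3).
    So t ≡ 0 (mod 3).
    Then x = 3715 + 6460·0 = 3715, valid modulo lcm(6460, 3) = 19380: x ≡ 3715 (mod 19380).
Verify against each original: 3715 mod 17 = 9, 3715 mod 4 = 3, 3715 mod 5 = 0, 3715 mod 19 = 10, 3715 mod 3 = 1.

x ≡ 3715 (mod 19380).


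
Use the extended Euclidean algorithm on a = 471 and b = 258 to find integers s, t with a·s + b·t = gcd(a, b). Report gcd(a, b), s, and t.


Euclidean algorithm on (471, 258) — divide until remainder is 0:
  471 = 1 · 258 + 213
  258 = 1 · 213 + 45
  213 = 4 · 45 + 33
  45 = 1 · 33 + 12
  33 = 2 · 12 + 9
  12 = 1 · 9 + 3
  9 = 3 · 3 + 0
gcd(471, 258) = 3.
Track Bezout coefficients alongside the remainders: start with r₀ = 471 = a·1 + b·0 (s = 1, t = 0) and r₁ = 258 = a·0 + b·1 (s = 0, t = 1); each new remainder r_{k+1} = r_{k-1} − q_k·r_k inherits s_{k+1} = s_{k-1} − q_k·s_k, t_{k+1} = t_{k-1} − q_k·t_k, so r_k = a·s_k + b·t_k at every step:
  q = 1: r = 213, s = 1 − 1·0 = 1, t = 0 − 1·1 = -1  (check: 471·1 + 258·(-1) = 213)
  q = 1: r = 45, s = 0 − 1·1 = -1, t = 1 − 1·(-1) = 2  (check: 471·(-1) + 258·2 = 45)
  q = 4: r = 33, s = 1 − 4·(-1) = 5, t = -1 − 4·2 = -9  (check: 471·5 + 258·(-9) = 33)
  q = 1: r = 12, s = -1 − 1·5 = -6, t = 2 − 1·(-9) = 11  (check: 471·(-6) + 258·11 = 12)
  q = 2: r = 9, s = 5 − 2·(-6) = 17, t = -9 − 2·11 = -31  (check: 471·17 + 258·(-31) = 9)
  q = 1: r = 3, s = -6 − 1·17 = -23, t = 11 − 1·(-31) = 42  (check: 471·(-23) + 258·42 = 3)
The row with r = 3 (the gcd) gives the Bezout coefficients s = -23, t = 42.
Result: 471 · (-23) + 258 · (42) = 3.

gcd(471, 258) = 3; s = -23, t = 42 (check: 471·(-23) + 258·42 = 3).


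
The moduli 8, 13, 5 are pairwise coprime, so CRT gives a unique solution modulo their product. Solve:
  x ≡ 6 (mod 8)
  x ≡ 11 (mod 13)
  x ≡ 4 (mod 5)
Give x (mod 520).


Moduli 8, 13, 5 are pairwise coprime; by CRT there is a unique solution modulo M = 8 · 13 · 5 = 520.
Solve pairwise, accumulating the modulus:
  Start with x ≡ 6 (mod 8).
  Combine with x ≡ 11 (mod 13): since gcd(8, 13) = 1, we get a unique residue mod 104.
    Write x = 6 + 8·t and substitute into x ≡ 11 (mod 13): 8·t ≡ 11 − 6 = 5 (mod 13).
    The inverse of 8 mod 13 is 5 (since 8·5 = 40 = 3·13 + 1), so t ≡ 5·5 = 25 ≡ 12 (mod 13).
    Then x = 6 + 8·12 = 102, valid modulo lcm(8, 13) = 104: x ≡ 102 (mod 104).
  Combine with x ≡ 4 (mod 5): since gcd(104, 5) = 1, we get a unique residue mod 520.
    Write x = 102 + 104·t and substitute into x ≡ 4 (mod 5): 104·t ≡ 4 − 102 = -98 (mod 5).
    Reduce coefficients mod 5: 4·t ≡ 2 (mod 5).
    The inverse of 4 mod 5 is 4 (since 4·4 = 16 = 3·5 + 1), so t ≡ 4·2 = 8 ≡ 3 (mod 5).
    Then x = 102 + 104·3 = 414, valid modulo lcm(104, 5) = 520: x ≡ 414 (mod 520).
Verify: 414 mod 8 = 6 ✓, 414 mod 13 = 11 ✓, 414 mod 5 = 4 ✓.

x ≡ 414 (mod 520).


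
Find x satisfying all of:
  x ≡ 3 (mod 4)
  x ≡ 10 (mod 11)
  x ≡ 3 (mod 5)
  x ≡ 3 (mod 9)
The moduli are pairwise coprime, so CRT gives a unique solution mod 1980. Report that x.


Product of moduli M = 4 · 11 · 5 · 9 = 1980.
Merge one congruence at a time:
  Start: x ≡ 3 (mod 4).
  Combine with x ≡ 10 (mod 11); new modulus lcm = 44.
    Write x = 3 + 4·t and substitute into x ≡ 10 (mod 11): 4·t ≡ 10 − 3 = 7 (mod 11).
    The inverse of 4 mod 11 is 3 (since 4·3 = 12 = 1·11 + 1), so t ≡ 3·7 = 21 ≡ 10 (mod 11).
    Then x = 3 + 4·10 = 43, valid modulo lcm(4, 11) = 44: x ≡ 43 (mod 44).
  Combine with x ≡ 3 (mod 5); new modulus lcm = 220.
    Write x = 43 + 44·t and substitute into x ≡ 3 (mod 5): 44·t ≡ 3 − 43 = -40 (mod 5).
    Reduce coefficients mod 5: 4·t ≡ 0 (mod 5).
    The inverse of 4 mod 5 is 4 (since 4·4 = 16 = 3·5 + 1), so t ≡ 4·0 = 0 ≡ 0 (mod 5).
    Then x = 43 + 44·0 = 43, valid modulo lcm(44, 5) = 220: x ≡ 43 (mod 220).
  Combine with x ≡ 3 (mod 9); new modulus lcm = 1980.
    Write x = 43 + 220·t and substitute into x ≡ 3 (mod 9): 220·t ≡ 3 − 43 = -40 (mod 9).
    Reduce coefficients mod 9: 4·t ≡ 5 (mod 9).
    The inverse of 4 mod 9 is 7 (since 4·7 = 28 = 3·9 + 1), so t ≡ 7·5 = 35 ≡ 8 (mod 9).
    Then x = 43 + 220·8 = 1803, valid modulo lcm(220, 9) = 1980: x ≡ 1803 (mod 1980).
Verify against each original: 1803 mod 4 = 3, 1803 mod 11 = 10, 1803 mod 5 = 3, 1803 mod 9 = 3.

x ≡ 1803 (mod 1980).


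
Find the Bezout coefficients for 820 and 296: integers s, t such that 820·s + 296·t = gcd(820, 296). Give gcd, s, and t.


Euclidean algorithm on (820, 296) — divide until remainder is 0:
  820 = 2 · 296 + 228
  296 = 1 · 228 + 68
  228 = 3 · 68 + 24
  68 = 2 · 24 + 20
  24 = 1 · 20 + 4
  20 = 5 · 4 + 0
gcd(820, 296) = 4.
Track Bezout coefficients alongside the remainders: start with r₀ = 820 = a·1 + b·0 (s = 1, t = 0) and r₁ = 296 = a·0 + b·1 (s = 0, t = 1); each new remainder r_{k+1} = r_{k-1} − q_k·r_k inherits s_{k+1} = s_{k-1} − q_k·s_k, t_{k+1} = t_{k-1} − q_k·t_k, so r_k = a·s_k + b·t_k at every step:
  q = 2: r = 228, s = 1 − 2·0 = 1, t = 0 − 2·1 = -2  (check: 820·1 + 296·(-2) = 228)
  q = 1: r = 68, s = 0 − 1·1 = -1, t = 1 − 1·(-2) = 3  (check: 820·(-1) + 296·3 = 68)
  q = 3: r = 24, s = 1 − 3·(-1) = 4, t = -2 − 3·3 = -11  (check: 820·4 + 296·(-11) = 24)
  q = 2: r = 20, s = -1 − 2·4 = -9, t = 3 − 2·(-11) = 25  (check: 820·(-9) + 296·25 = 20)
  q = 1: r = 4, s = 4 − 1·(-9) = 13, t = -11 − 1·25 = -36  (check: 820·13 + 296·(-36) = 4)
The row with r = 4 (the gcd) gives the Bezout coefficients s = 13, t = -36.
Result: 820 · (13) + 296 · (-36) = 4.

gcd(820, 296) = 4; s = 13, t = -36 (check: 820·13 + 296·(-36) = 4).


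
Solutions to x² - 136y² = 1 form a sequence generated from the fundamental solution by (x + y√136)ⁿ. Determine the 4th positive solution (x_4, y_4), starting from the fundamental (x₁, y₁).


Step 1: Find the fundamental solution (x₁, y₁) of x² - 136y² = 1.
  Expand √136 as a continued fraction. a₀ = ⌊√136⌋ = 11; iterate m_{k+1} = d_k·a_k − m_k, d_{k+1} = (136 − m_{k+1}²)/d_k, a_{k+1} = ⌊(a₀ + m_{k+1})/d_{k+1}⌋ (starting m₀ = 0, d₀ = 1), with convergents p_k = a_k·p_{k-1} + p_{k-2}, q_k = a_k·q_{k-1} + q_{k-2} (p₋₁ = 1, q₋₁ = 0):
  k = 0: a₀ = 11; p₀/q₀ = 11/1; p₀² − 136·q₀² = 121 − 136 = -15.
  k = 1: m = 11, d = 15, a = ⌊(11 + 11)/15⌋ = 1; p/q = (1·11 + 1)/(1·1 + 0) = 12/1; p² − 136·q² = 144 − 136 = 8.
  k = 2: m = 4, d = 8, a = ⌊(11 + 4)/8⌋ = 1; p/q = (1·12 + 11)/(1·1 + 1) = 23/2; p² − 136·q² = 529 − 544 = -15.
  k = 3: m = 4, d = 15, a = ⌊(11 + 4)/15⌋ = 1; p/q = (1·23 + 12)/(1·2 + 1) = 35/3; p² − 136·q² = 1225 − 1224 = 1.
  The first convergent with p² − 136·q² = 1 gives the fundamental solution (x₁, y₁) = (35, 3).
Step 2: Apply the recurrence (x_{n+1}, y_{n+1}) = (x₁x_n + 136y₁y_n, x₁y_n + y₁x_n) repeatedly.
  From (x_1, y_1) = (35, 3): x_2 = 35·35 + 136·3·3 = 2449; y_2 = 35·3 + 3·35 = 210.
  From (x_2, y_2) = (2449, 210): x_3 = 35·2449 + 136·3·210 = 171395; y_3 = 35·210 + 3·2449 = 14697.
  From (x_3, y_3) = (171395, 14697): x_4 = 35·171395 + 136·3·14697 = 11995201; y_4 = 35·14697 + 3·171395 = 1028580.
Step 3: Verify x_4² - 136·y_4² = 143884847030401 - 143884847030400 = 1 (should be 1). ✓

(x_1, y_1) = (35, 3); (x_4, y_4) = (11995201, 1028580).


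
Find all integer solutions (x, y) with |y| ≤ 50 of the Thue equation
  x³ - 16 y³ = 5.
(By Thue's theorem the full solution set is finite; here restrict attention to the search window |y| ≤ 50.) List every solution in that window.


The equation is x³ - 16y³ = 5. For fixed y, x³ = 16·y³ + 5, so a solution requires the RHS to be a perfect cube.
Strategy: iterate y from -50 to 50, compute RHS = 16·y³ + 5, and check whether it is a (positive or negative) perfect cube.
Check small values of y:
  y = 0: RHS = 5 is not a perfect cube.
  y = 1: RHS = 21 is not a perfect cube.
  y = -1: RHS = -11 is not a perfect cube.
  y = 2: RHS = 133 is not a perfect cube.
  y = -2: RHS = -123 is not a perfect cube.
  y = 3: RHS = 437 is not a perfect cube.
  y = -3: RHS = -427 is not a perfect cube.
Continuing the search up to |y| = 50 finds no solutions either.
No (x, y) in the scanned range satisfies the equation.

No integer solutions with |y| ≤ 50.


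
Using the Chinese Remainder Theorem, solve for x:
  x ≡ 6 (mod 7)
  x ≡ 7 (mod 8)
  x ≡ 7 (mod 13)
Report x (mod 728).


Moduli 7, 8, 13 are pairwise coprime; by CRT there is a unique solution modulo M = 7 · 8 · 13 = 728.
Solve pairwise, accumulating the modulus:
  Start with x ≡ 6 (mod 7).
  Combine with x ≡ 7 (mod 8): since gcd(7, 8) = 1, we get a unique residue mod 56.
    Write x = 6 + 7·t and substitute into x ≡ 7 (mod 8): 7·t ≡ 7 − 6 = 1 (mod 8).
    The inverse of 7 mod 8 is 7 (since 7·7 = 49 = 6·8 + 1), so t ≡ 7·1 = 7 ≡ 7 (mod 8).
    Then x = 6 + 7·7 = 55, valid modulo lcm(7, 8) = 56: x ≡ 55 (mod 56).
  Combine with x ≡ 7 (mod 13): since gcd(56, 13) = 1, we get a unique residue mod 728.
    Write x = 55 + 56·t and substitute into x ≡ 7 (mod 13): 56·t ≡ 7 − 55 = -48 (mod 13).
    Reduce coefficients mod 13: 4·t ≡ 4 (mod 13).
    The inverse of 4 mod 13 is 10 (since 4·10 = 40 = 3·13 + 1), so t ≡ 10·4 = 40 ≡ 1 (mod 13).
    Then x = 55 + 56·1 = 111, valid modulo lcm(56, 13) = 728: x ≡ 111 (mod 728).
Verify: 111 mod 7 = 6 ✓, 111 mod 8 = 7 ✓, 111 mod 13 = 7 ✓.

x ≡ 111 (mod 728).


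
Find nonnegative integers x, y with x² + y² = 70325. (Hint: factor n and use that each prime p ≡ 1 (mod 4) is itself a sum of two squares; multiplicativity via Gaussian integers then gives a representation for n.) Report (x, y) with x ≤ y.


Step 1: Factor n = 70325 = 5^2 · 29 · 97.
Step 2: Check the mod-4 condition on each prime factor: 5 ≡ 1 (mod 4), exponent 2; 29 ≡ 1 (mod 4), exponent 1; 97 ≡ 1 (mod 4), exponent 1.
All primes ≡ 3 (mod 4) appear to even exponent (or don't appear), so by the two-squares theorem n IS expressible as a sum of two squares.
Step 3: Build a representation. Group n = k² · m with k = 5 and m = 29 · 97 = 2813 (a product of primes ≡ 1 (mod 4)); a representation of m scales to one of n via (k·x)² + (k·y)² = k²(x² + y²). Each prime p ≡ 1 (mod 4) is itself a sum of two squares; find a² by testing p − a² for a perfect square:
  29: 29 − 1² = 28, 29 − 2² = 25 = 5² ⇒ 29 = 2² + 5².
  97: 97 − 1² = 96, 97 − 2² = 93, 97 − 3² = 88, 97 − 4² = 81 = 9² ⇒ 97 = 4² + 9².
  Combine using the Brahmagupta–Fibonacci identity (a² + b²)(c² + d²) = (ac − bd)² + (ad + bc)² = (ac + bd)² + (ad − bc)²:
  29 · 97 = 2813: from (2² + 5²)(4² + 9²), take (2·4 − 5·9, 2·9 + 5·4) = (8 − 45, 18 + 20) = (-37, 38); dropping signs (only squares matter) gives (37, 38); check 37² + 38² = 1369 + 1444 = 2813 ✓.
  Scale by k = 5: (5·37, 5·38) = (185, 190).
Step 4: Order so x ≤ y and verify: 185² + 190² = 34225 + 36100 = 70325 = n. ✓

n = 70325 = 185² + 190² (one valid representation with x ≤ y).


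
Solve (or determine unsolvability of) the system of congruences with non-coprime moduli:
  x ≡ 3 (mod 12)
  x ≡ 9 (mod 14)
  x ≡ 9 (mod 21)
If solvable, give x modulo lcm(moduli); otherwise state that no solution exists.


Moduli 12, 14, 21 are not pairwise coprime, so CRT works modulo lcm(m_i) when all pairwise compatibility conditions hold.
Pairwise compatibility: gcd(m_i, m_j) must divide a_i - a_j for every pair.
Merge one congruence at a time:
  Start: x ≡ 3 (mod 12).
  Combine with x ≡ 9 (mod 14): gcd(12, 14) = 2; 9 - 3 = 6, which IS divisible by 2, so compatible.
    Write x = 3 + 12·t and substitute into x ≡ 9 (mod 14): 12·t ≡ 9 − 3 = 6 (mod 14).
    Divide the congruence (and modulus) by g = 2: 6·t ≡ 3 (mod 7).
    The inverse of 6 mod 7 is 6 (since 6·6 = 36 = 5·7 + 1), so t ≡ 6·3 = 18 ≡ 4 (mod 7).
    Then x = 3 + 12·4 = 51, valid modulo lcm(12, 14) = 84: x ≡ 51 (mod 84).
  Combine with x ≡ 9 (mod 21): gcd(84, 21) = 21; 9 - 51 = -42, which IS divisible by 21, so compatible.
    Write x = 51 + 84·t and substitute into x ≡ 9 (mod 21): 84·t ≡ 9 − 51 = -42 (mod 21).
    Divide the congruence (and modulus) by g = 21: 4·t ≡ -2 (mod 1).
    Modulo 1 every t works; take t = 0.
    Then x = 51 + 84·0 = 51, valid modulo lcm(84, 21) = 84: x ≡ 51 (mod 84).
Verify: 51 mod 12 = 3, 51 mod 14 = 9, 51 mod 21 = 9.

x ≡ 51 (mod 84).


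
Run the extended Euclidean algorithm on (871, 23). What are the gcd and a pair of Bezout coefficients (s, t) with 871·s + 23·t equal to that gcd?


Euclidean algorithm on (871, 23) — divide until remainder is 0:
  871 = 37 · 23 + 20
  23 = 1 · 20 + 3
  20 = 6 · 3 + 2
  3 = 1 · 2 + 1
  2 = 2 · 1 + 0
gcd(871, 23) = 1.
Track Bezout coefficients alongside the remainders: start with r₀ = 871 = a·1 + b·0 (s = 1, t = 0) and r₁ = 23 = a·0 + b·1 (s = 0, t = 1); each new remainder r_{k+1} = r_{k-1} − q_k·r_k inherits s_{k+1} = s_{k-1} − q_k·s_k, t_{k+1} = t_{k-1} − q_k·t_k, so r_k = a·s_k + b·t_k at every step:
  q = 37: r = 20, s = 1 − 37·0 = 1, t = 0 − 37·1 = -37  (check: 871·1 + 23·(-37) = 20)
  q = 1: r = 3, s = 0 − 1·1 = -1, t = 1 − 1·(-37) = 38  (check: 871·(-1) + 23·38 = 3)
  q = 6: r = 2, s = 1 − 6·(-1) = 7, t = -37 − 6·38 = -265  (check: 871·7 + 23·(-265) = 2)
  q = 1: r = 1, s = -1 − 1·7 = -8, t = 38 − 1·(-265) = 303  (check: 871·(-8) + 23·303 = 1)
The row with r = 1 (the gcd) gives the Bezout coefficients s = -8, t = 303.
Result: 871 · (-8) + 23 · (303) = 1.

gcd(871, 23) = 1; s = -8, t = 303 (check: 871·(-8) + 23·303 = 1).


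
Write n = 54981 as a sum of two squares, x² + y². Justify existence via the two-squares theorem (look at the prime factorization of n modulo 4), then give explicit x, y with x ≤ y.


Step 1: Factor n = 54981 = 3^2 · 41 · 149.
Step 2: Check the mod-4 condition on each prime factor: 3 ≡ 3 (mod 4), exponent 2 (must be even); 41 ≡ 1 (mod 4), exponent 1; 149 ≡ 1 (mod 4), exponent 1.
All primes ≡ 3 (mod 4) appear to even exponent (or don't appear), so by the two-squares theorem n IS expressible as a sum of two squares.
Step 3: Build a representation. Group n = k² · m with k = 3 and m = 41 · 149 = 6109 (a product of primes ≡ 1 (mod 4)); a representation of m scales to one of n via (k·x)² + (k·y)² = k²(x² + y²). Each prime p ≡ 1 (mod 4) is itself a sum of two squares; find a² by testing p − a² for a perfect square:
  41: 41 − 1² = 40, 41 − 2² = 37, 41 − 3² = 32, 41 − 4² = 25 = 5² ⇒ 41 = 4² + 5².
  149: 149 − 1² = 148, 149 − 2² = 145, 149 − 3² = 140, 149 − 4² = 133, 149 − 5² = 124, 149 − 6² = 113, 149 − 7² = 100 = 10² ⇒ 149 = 7² + 10².
  Combine using the Brahmagupta–Fibonacci identity (a² + b²)(c² + d²) = (ac − bd)² + (ad + bc)² = (ac + bd)² + (ad − bc)²:
  41 · 149 = 6109: from (4² + 5²)(7² + 10²), take (4·7 − 5·10, 4·10 + 5·7) = (28 − 50, 40 + 35) = (-22, 75); dropping signs (only squares matter) gives (22, 75); check 22² + 75² = 484 + 5625 = 6109 ✓.
  Scale by k = 3: (3·22, 3·75) = (66, 225).
Step 4: Order so x ≤ y and verify: 66² + 225² = 4356 + 50625 = 54981 = n. ✓

n = 54981 = 66² + 225² (one valid representation with x ≤ y).


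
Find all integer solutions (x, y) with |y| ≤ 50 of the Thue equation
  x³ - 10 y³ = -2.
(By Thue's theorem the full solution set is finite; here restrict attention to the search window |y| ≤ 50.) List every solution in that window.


The equation is x³ - 10y³ = -2. For fixed y, x³ = 10·y³ − 2, so a solution requires the RHS to be a perfect cube.
Strategy: iterate y from -50 to 50, compute RHS = 10·y³ − 2, and check whether it is a (positive or negative) perfect cube.
Check small values of y:
  y = 0: RHS = -2 is not a perfect cube.
  y = 1: RHS = 8 = (2)³ ⇒ x = 2 works.
  y = -1: RHS = -12 is not a perfect cube.
  y = 2: RHS = 78 is not a perfect cube.
  y = -2: RHS = -82 is not a perfect cube.
  y = 3: RHS = 268 is not a perfect cube.
  y = -3: RHS = -272 is not a perfect cube.
Continuing the search up to |y| = 50 finds no further solutions beyond those listed.
Collected solutions: (2, 1).

Solutions (with |y| ≤ 50): (2, 1).
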